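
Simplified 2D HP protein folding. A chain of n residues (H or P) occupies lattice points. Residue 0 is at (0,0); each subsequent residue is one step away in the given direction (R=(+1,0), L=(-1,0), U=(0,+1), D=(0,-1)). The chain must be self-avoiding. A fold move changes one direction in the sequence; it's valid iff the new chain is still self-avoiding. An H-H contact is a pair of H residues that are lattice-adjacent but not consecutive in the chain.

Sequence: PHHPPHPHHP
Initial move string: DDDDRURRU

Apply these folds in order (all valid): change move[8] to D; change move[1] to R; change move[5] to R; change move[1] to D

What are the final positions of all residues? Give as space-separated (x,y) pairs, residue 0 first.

Initial moves: DDDDRURRU
Fold: move[8]->D => DDDDRURRD (positions: [(0, 0), (0, -1), (0, -2), (0, -3), (0, -4), (1, -4), (1, -3), (2, -3), (3, -3), (3, -4)])
Fold: move[1]->R => DRDDRURRD (positions: [(0, 0), (0, -1), (1, -1), (1, -2), (1, -3), (2, -3), (2, -2), (3, -2), (4, -2), (4, -3)])
Fold: move[5]->R => DRDDRRRRD (positions: [(0, 0), (0, -1), (1, -1), (1, -2), (1, -3), (2, -3), (3, -3), (4, -3), (5, -3), (5, -4)])
Fold: move[1]->D => DDDDRRRRD (positions: [(0, 0), (0, -1), (0, -2), (0, -3), (0, -4), (1, -4), (2, -4), (3, -4), (4, -4), (4, -5)])

Answer: (0,0) (0,-1) (0,-2) (0,-3) (0,-4) (1,-4) (2,-4) (3,-4) (4,-4) (4,-5)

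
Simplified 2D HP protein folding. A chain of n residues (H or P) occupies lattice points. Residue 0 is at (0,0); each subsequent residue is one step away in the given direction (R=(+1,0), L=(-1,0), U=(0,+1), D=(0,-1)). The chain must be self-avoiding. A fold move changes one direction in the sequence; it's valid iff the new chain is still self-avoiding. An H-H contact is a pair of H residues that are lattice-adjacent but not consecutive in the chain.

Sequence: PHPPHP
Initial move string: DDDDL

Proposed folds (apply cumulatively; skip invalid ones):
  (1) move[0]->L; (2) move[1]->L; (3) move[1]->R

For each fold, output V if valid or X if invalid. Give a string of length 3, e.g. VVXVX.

Answer: VVX

Derivation:
Initial: DDDDL -> [(0, 0), (0, -1), (0, -2), (0, -3), (0, -4), (-1, -4)]
Fold 1: move[0]->L => LDDDL VALID
Fold 2: move[1]->L => LLDDL VALID
Fold 3: move[1]->R => LRDDL INVALID (collision), skipped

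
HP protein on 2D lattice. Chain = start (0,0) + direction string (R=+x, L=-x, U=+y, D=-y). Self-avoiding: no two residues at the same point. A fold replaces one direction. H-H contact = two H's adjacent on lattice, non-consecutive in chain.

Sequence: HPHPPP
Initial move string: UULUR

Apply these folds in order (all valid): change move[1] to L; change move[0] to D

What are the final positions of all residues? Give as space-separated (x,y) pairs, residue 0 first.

Answer: (0,0) (0,-1) (-1,-1) (-2,-1) (-2,0) (-1,0)

Derivation:
Initial moves: UULUR
Fold: move[1]->L => ULLUR (positions: [(0, 0), (0, 1), (-1, 1), (-2, 1), (-2, 2), (-1, 2)])
Fold: move[0]->D => DLLUR (positions: [(0, 0), (0, -1), (-1, -1), (-2, -1), (-2, 0), (-1, 0)])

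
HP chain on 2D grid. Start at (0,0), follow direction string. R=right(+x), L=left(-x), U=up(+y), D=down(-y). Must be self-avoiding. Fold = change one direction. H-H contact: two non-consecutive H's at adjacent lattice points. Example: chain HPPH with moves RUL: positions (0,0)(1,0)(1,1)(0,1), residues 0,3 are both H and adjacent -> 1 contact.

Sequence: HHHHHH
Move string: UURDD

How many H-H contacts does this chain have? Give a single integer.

Answer: 2

Derivation:
Positions: [(0, 0), (0, 1), (0, 2), (1, 2), (1, 1), (1, 0)]
H-H contact: residue 0 @(0,0) - residue 5 @(1, 0)
H-H contact: residue 1 @(0,1) - residue 4 @(1, 1)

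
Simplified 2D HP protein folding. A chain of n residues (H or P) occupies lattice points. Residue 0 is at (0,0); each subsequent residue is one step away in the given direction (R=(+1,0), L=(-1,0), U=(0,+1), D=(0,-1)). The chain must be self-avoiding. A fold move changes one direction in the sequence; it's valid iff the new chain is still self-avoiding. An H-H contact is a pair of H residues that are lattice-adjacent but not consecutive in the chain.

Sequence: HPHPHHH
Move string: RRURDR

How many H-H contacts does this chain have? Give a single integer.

Positions: [(0, 0), (1, 0), (2, 0), (2, 1), (3, 1), (3, 0), (4, 0)]
H-H contact: residue 2 @(2,0) - residue 5 @(3, 0)

Answer: 1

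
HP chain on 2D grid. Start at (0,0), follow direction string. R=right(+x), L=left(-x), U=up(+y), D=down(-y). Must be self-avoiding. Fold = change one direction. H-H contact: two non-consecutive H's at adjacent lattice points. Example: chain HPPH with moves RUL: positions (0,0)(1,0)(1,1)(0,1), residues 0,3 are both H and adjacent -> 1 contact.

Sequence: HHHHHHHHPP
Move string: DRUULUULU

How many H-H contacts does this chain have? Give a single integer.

Positions: [(0, 0), (0, -1), (1, -1), (1, 0), (1, 1), (0, 1), (0, 2), (0, 3), (-1, 3), (-1, 4)]
H-H contact: residue 0 @(0,0) - residue 3 @(1, 0)
H-H contact: residue 0 @(0,0) - residue 5 @(0, 1)

Answer: 2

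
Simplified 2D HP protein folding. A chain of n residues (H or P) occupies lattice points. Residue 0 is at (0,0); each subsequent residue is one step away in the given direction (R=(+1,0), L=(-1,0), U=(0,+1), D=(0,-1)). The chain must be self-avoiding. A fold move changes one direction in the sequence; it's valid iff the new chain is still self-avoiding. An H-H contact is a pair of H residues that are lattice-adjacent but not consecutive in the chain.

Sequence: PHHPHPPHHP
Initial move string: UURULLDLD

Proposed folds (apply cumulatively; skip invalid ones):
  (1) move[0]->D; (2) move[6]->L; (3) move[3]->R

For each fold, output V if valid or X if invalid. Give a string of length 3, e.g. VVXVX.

Initial: UURULLDLD -> [(0, 0), (0, 1), (0, 2), (1, 2), (1, 3), (0, 3), (-1, 3), (-1, 2), (-2, 2), (-2, 1)]
Fold 1: move[0]->D => DURULLDLD INVALID (collision), skipped
Fold 2: move[6]->L => UURULLLLD VALID
Fold 3: move[3]->R => UURRLLLLD INVALID (collision), skipped

Answer: XVX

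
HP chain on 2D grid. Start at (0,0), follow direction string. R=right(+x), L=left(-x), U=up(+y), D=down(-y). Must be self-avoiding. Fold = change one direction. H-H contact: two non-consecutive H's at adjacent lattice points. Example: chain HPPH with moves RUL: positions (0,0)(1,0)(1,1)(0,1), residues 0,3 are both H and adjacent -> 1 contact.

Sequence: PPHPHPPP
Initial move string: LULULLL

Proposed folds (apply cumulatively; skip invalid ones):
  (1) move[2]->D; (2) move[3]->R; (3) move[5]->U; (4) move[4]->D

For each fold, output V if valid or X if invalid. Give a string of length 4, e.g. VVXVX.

Answer: XXVX

Derivation:
Initial: LULULLL -> [(0, 0), (-1, 0), (-1, 1), (-2, 1), (-2, 2), (-3, 2), (-4, 2), (-5, 2)]
Fold 1: move[2]->D => LUDULLL INVALID (collision), skipped
Fold 2: move[3]->R => LULRLLL INVALID (collision), skipped
Fold 3: move[5]->U => LULULUL VALID
Fold 4: move[4]->D => LULUDUL INVALID (collision), skipped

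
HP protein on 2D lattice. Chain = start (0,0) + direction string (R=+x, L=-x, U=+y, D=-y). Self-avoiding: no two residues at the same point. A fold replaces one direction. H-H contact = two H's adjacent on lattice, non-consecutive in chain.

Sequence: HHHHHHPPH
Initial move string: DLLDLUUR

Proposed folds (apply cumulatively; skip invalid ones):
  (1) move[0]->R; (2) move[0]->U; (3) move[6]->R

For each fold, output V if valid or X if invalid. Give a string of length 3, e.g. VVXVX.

Answer: XVX

Derivation:
Initial: DLLDLUUR -> [(0, 0), (0, -1), (-1, -1), (-2, -1), (-2, -2), (-3, -2), (-3, -1), (-3, 0), (-2, 0)]
Fold 1: move[0]->R => RLLDLUUR INVALID (collision), skipped
Fold 2: move[0]->U => ULLDLUUR VALID
Fold 3: move[6]->R => ULLDLURR INVALID (collision), skipped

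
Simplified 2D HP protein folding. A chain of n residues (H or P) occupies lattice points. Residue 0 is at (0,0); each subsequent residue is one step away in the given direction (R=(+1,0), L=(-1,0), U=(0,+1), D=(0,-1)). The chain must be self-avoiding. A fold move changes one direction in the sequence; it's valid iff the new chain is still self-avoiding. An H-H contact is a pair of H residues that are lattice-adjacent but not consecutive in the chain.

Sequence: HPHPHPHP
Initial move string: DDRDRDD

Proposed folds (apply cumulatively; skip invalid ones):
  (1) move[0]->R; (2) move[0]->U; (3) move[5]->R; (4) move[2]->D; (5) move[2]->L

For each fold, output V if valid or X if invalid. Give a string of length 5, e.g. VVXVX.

Answer: VXVVV

Derivation:
Initial: DDRDRDD -> [(0, 0), (0, -1), (0, -2), (1, -2), (1, -3), (2, -3), (2, -4), (2, -5)]
Fold 1: move[0]->R => RDRDRDD VALID
Fold 2: move[0]->U => UDRDRDD INVALID (collision), skipped
Fold 3: move[5]->R => RDRDRRD VALID
Fold 4: move[2]->D => RDDDRRD VALID
Fold 5: move[2]->L => RDLDRRD VALID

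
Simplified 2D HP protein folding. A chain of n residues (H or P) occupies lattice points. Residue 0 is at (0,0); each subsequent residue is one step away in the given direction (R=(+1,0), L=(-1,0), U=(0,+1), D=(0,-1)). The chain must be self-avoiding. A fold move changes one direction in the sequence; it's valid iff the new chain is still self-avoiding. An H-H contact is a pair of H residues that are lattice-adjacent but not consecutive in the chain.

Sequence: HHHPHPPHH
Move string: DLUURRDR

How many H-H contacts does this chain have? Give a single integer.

Answer: 1

Derivation:
Positions: [(0, 0), (0, -1), (-1, -1), (-1, 0), (-1, 1), (0, 1), (1, 1), (1, 0), (2, 0)]
H-H contact: residue 0 @(0,0) - residue 7 @(1, 0)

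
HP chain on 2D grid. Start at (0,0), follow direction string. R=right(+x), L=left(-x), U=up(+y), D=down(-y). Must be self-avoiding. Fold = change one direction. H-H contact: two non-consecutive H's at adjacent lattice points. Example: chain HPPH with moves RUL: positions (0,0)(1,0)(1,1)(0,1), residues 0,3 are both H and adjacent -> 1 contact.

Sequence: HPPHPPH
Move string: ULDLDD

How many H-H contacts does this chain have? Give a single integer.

Answer: 1

Derivation:
Positions: [(0, 0), (0, 1), (-1, 1), (-1, 0), (-2, 0), (-2, -1), (-2, -2)]
H-H contact: residue 0 @(0,0) - residue 3 @(-1, 0)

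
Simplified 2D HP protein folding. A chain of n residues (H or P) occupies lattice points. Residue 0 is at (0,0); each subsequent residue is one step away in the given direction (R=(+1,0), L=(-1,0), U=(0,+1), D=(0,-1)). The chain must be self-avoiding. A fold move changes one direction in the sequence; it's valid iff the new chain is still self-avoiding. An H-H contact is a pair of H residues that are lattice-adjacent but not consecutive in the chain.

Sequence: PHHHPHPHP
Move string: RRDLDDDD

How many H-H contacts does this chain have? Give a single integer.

Answer: 0

Derivation:
Positions: [(0, 0), (1, 0), (2, 0), (2, -1), (1, -1), (1, -2), (1, -3), (1, -4), (1, -5)]
No H-H contacts found.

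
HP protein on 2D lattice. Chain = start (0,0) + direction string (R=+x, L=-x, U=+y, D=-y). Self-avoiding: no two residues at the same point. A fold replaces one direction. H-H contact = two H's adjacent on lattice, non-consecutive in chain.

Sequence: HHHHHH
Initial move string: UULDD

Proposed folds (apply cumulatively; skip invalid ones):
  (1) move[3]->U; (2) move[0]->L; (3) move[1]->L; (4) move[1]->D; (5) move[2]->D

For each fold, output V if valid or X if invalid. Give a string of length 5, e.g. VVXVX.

Initial: UULDD -> [(0, 0), (0, 1), (0, 2), (-1, 2), (-1, 1), (-1, 0)]
Fold 1: move[3]->U => UULUD INVALID (collision), skipped
Fold 2: move[0]->L => LULDD VALID
Fold 3: move[1]->L => LLLDD VALID
Fold 4: move[1]->D => LDLDD VALID
Fold 5: move[2]->D => LDDDD VALID

Answer: XVVVV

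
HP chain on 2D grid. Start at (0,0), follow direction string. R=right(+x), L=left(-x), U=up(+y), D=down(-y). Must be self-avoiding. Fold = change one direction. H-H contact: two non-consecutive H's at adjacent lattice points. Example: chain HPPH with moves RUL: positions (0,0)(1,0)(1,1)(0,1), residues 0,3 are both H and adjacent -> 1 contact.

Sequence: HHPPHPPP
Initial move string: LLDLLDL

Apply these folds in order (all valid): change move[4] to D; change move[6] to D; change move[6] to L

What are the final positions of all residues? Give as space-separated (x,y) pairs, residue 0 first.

Answer: (0,0) (-1,0) (-2,0) (-2,-1) (-3,-1) (-3,-2) (-3,-3) (-4,-3)

Derivation:
Initial moves: LLDLLDL
Fold: move[4]->D => LLDLDDL (positions: [(0, 0), (-1, 0), (-2, 0), (-2, -1), (-3, -1), (-3, -2), (-3, -3), (-4, -3)])
Fold: move[6]->D => LLDLDDD (positions: [(0, 0), (-1, 0), (-2, 0), (-2, -1), (-3, -1), (-3, -2), (-3, -3), (-3, -4)])
Fold: move[6]->L => LLDLDDL (positions: [(0, 0), (-1, 0), (-2, 0), (-2, -1), (-3, -1), (-3, -2), (-3, -3), (-4, -3)])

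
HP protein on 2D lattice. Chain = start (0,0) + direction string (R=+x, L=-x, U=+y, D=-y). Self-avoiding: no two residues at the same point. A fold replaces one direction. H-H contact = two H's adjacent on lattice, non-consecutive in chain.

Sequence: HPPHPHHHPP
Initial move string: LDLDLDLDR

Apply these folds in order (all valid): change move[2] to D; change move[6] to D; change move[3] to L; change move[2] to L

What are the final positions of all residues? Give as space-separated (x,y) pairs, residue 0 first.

Answer: (0,0) (-1,0) (-1,-1) (-2,-1) (-3,-1) (-4,-1) (-4,-2) (-4,-3) (-4,-4) (-3,-4)

Derivation:
Initial moves: LDLDLDLDR
Fold: move[2]->D => LDDDLDLDR (positions: [(0, 0), (-1, 0), (-1, -1), (-1, -2), (-1, -3), (-2, -3), (-2, -4), (-3, -4), (-3, -5), (-2, -5)])
Fold: move[6]->D => LDDDLDDDR (positions: [(0, 0), (-1, 0), (-1, -1), (-1, -2), (-1, -3), (-2, -3), (-2, -4), (-2, -5), (-2, -6), (-1, -6)])
Fold: move[3]->L => LDDLLDDDR (positions: [(0, 0), (-1, 0), (-1, -1), (-1, -2), (-2, -2), (-3, -2), (-3, -3), (-3, -4), (-3, -5), (-2, -5)])
Fold: move[2]->L => LDLLLDDDR (positions: [(0, 0), (-1, 0), (-1, -1), (-2, -1), (-3, -1), (-4, -1), (-4, -2), (-4, -3), (-4, -4), (-3, -4)])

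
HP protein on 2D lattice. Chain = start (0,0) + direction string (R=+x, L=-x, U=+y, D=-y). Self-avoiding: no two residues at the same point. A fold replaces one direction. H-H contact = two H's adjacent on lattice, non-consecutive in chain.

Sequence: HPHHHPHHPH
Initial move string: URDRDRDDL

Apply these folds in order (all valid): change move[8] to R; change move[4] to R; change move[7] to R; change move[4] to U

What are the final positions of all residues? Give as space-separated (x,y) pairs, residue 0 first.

Answer: (0,0) (0,1) (1,1) (1,0) (2,0) (2,1) (3,1) (3,0) (4,0) (5,0)

Derivation:
Initial moves: URDRDRDDL
Fold: move[8]->R => URDRDRDDR (positions: [(0, 0), (0, 1), (1, 1), (1, 0), (2, 0), (2, -1), (3, -1), (3, -2), (3, -3), (4, -3)])
Fold: move[4]->R => URDRRRDDR (positions: [(0, 0), (0, 1), (1, 1), (1, 0), (2, 0), (3, 0), (4, 0), (4, -1), (4, -2), (5, -2)])
Fold: move[7]->R => URDRRRDRR (positions: [(0, 0), (0, 1), (1, 1), (1, 0), (2, 0), (3, 0), (4, 0), (4, -1), (5, -1), (6, -1)])
Fold: move[4]->U => URDRURDRR (positions: [(0, 0), (0, 1), (1, 1), (1, 0), (2, 0), (2, 1), (3, 1), (3, 0), (4, 0), (5, 0)])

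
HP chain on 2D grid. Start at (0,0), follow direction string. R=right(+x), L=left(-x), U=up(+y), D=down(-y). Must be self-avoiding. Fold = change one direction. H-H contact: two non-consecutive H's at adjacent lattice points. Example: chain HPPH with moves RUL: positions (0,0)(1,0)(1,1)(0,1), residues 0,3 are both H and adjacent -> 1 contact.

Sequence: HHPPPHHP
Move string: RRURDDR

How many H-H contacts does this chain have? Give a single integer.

Positions: [(0, 0), (1, 0), (2, 0), (2, 1), (3, 1), (3, 0), (3, -1), (4, -1)]
No H-H contacts found.

Answer: 0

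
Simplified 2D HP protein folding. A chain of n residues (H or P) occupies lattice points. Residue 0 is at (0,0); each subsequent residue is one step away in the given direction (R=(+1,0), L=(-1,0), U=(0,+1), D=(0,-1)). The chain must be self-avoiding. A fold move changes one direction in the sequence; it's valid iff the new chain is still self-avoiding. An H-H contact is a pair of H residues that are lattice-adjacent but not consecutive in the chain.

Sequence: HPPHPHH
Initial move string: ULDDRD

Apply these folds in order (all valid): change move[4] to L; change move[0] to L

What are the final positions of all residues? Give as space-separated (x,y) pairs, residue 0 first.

Answer: (0,0) (-1,0) (-2,0) (-2,-1) (-2,-2) (-3,-2) (-3,-3)

Derivation:
Initial moves: ULDDRD
Fold: move[4]->L => ULDDLD (positions: [(0, 0), (0, 1), (-1, 1), (-1, 0), (-1, -1), (-2, -1), (-2, -2)])
Fold: move[0]->L => LLDDLD (positions: [(0, 0), (-1, 0), (-2, 0), (-2, -1), (-2, -2), (-3, -2), (-3, -3)])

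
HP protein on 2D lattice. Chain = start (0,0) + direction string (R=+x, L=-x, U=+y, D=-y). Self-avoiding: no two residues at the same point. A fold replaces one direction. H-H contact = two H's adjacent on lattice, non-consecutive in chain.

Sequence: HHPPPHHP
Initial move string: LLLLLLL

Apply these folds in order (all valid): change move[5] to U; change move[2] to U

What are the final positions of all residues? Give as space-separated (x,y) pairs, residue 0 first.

Answer: (0,0) (-1,0) (-2,0) (-2,1) (-3,1) (-4,1) (-4,2) (-5,2)

Derivation:
Initial moves: LLLLLLL
Fold: move[5]->U => LLLLLUL (positions: [(0, 0), (-1, 0), (-2, 0), (-3, 0), (-4, 0), (-5, 0), (-5, 1), (-6, 1)])
Fold: move[2]->U => LLULLUL (positions: [(0, 0), (-1, 0), (-2, 0), (-2, 1), (-3, 1), (-4, 1), (-4, 2), (-5, 2)])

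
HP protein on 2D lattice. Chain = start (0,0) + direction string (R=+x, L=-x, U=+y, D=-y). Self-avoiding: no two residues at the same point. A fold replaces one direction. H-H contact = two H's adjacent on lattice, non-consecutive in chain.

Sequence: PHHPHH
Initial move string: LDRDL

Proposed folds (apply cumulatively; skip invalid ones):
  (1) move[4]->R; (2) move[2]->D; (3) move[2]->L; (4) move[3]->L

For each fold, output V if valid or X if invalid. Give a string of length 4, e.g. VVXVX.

Answer: VVVX

Derivation:
Initial: LDRDL -> [(0, 0), (-1, 0), (-1, -1), (0, -1), (0, -2), (-1, -2)]
Fold 1: move[4]->R => LDRDR VALID
Fold 2: move[2]->D => LDDDR VALID
Fold 3: move[2]->L => LDLDR VALID
Fold 4: move[3]->L => LDLLR INVALID (collision), skipped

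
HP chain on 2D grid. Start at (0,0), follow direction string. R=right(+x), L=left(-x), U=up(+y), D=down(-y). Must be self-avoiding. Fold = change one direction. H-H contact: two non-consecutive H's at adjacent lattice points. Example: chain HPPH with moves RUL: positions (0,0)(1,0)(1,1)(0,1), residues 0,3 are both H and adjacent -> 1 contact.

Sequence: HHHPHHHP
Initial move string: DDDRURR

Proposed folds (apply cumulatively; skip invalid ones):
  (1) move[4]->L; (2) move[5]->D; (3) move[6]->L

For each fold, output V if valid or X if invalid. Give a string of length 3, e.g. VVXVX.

Answer: XXX

Derivation:
Initial: DDDRURR -> [(0, 0), (0, -1), (0, -2), (0, -3), (1, -3), (1, -2), (2, -2), (3, -2)]
Fold 1: move[4]->L => DDDRLRR INVALID (collision), skipped
Fold 2: move[5]->D => DDDRUDR INVALID (collision), skipped
Fold 3: move[6]->L => DDDRURL INVALID (collision), skipped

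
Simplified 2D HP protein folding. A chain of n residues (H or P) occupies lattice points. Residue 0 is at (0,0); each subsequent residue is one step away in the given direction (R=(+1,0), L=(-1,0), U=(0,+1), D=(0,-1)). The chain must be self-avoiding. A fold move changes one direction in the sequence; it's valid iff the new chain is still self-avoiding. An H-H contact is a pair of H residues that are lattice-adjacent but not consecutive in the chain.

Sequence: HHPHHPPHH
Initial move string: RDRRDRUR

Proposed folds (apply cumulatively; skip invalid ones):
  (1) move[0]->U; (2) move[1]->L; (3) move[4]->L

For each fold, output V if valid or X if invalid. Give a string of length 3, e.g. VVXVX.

Answer: XXX

Derivation:
Initial: RDRRDRUR -> [(0, 0), (1, 0), (1, -1), (2, -1), (3, -1), (3, -2), (4, -2), (4, -1), (5, -1)]
Fold 1: move[0]->U => UDRRDRUR INVALID (collision), skipped
Fold 2: move[1]->L => RLRRDRUR INVALID (collision), skipped
Fold 3: move[4]->L => RDRRLRUR INVALID (collision), skipped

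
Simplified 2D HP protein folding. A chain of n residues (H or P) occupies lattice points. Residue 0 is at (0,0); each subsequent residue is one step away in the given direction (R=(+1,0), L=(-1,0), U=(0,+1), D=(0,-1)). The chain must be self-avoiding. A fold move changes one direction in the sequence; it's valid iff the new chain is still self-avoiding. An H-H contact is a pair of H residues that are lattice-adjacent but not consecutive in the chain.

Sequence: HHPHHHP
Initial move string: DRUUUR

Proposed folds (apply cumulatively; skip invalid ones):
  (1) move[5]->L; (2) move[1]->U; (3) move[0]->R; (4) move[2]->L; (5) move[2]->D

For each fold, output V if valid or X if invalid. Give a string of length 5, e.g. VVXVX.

Answer: VXVXX

Derivation:
Initial: DRUUUR -> [(0, 0), (0, -1), (1, -1), (1, 0), (1, 1), (1, 2), (2, 2)]
Fold 1: move[5]->L => DRUUUL VALID
Fold 2: move[1]->U => DUUUUL INVALID (collision), skipped
Fold 3: move[0]->R => RRUUUL VALID
Fold 4: move[2]->L => RRLUUL INVALID (collision), skipped
Fold 5: move[2]->D => RRDUUL INVALID (collision), skipped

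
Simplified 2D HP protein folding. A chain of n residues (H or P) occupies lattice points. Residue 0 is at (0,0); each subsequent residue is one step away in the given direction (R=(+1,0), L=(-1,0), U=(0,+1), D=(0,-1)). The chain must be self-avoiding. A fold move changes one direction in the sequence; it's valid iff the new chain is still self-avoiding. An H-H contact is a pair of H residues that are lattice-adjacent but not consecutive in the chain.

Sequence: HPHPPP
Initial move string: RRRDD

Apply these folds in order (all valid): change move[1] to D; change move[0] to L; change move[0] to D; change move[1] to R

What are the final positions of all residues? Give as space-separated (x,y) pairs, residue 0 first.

Initial moves: RRRDD
Fold: move[1]->D => RDRDD (positions: [(0, 0), (1, 0), (1, -1), (2, -1), (2, -2), (2, -3)])
Fold: move[0]->L => LDRDD (positions: [(0, 0), (-1, 0), (-1, -1), (0, -1), (0, -2), (0, -3)])
Fold: move[0]->D => DDRDD (positions: [(0, 0), (0, -1), (0, -2), (1, -2), (1, -3), (1, -4)])
Fold: move[1]->R => DRRDD (positions: [(0, 0), (0, -1), (1, -1), (2, -1), (2, -2), (2, -3)])

Answer: (0,0) (0,-1) (1,-1) (2,-1) (2,-2) (2,-3)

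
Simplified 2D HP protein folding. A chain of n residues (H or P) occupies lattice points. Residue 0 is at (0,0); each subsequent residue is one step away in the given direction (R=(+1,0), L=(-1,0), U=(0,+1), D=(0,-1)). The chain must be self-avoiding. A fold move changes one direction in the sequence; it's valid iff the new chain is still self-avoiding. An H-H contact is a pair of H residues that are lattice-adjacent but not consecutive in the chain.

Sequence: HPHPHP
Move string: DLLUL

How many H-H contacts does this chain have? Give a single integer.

Positions: [(0, 0), (0, -1), (-1, -1), (-2, -1), (-2, 0), (-3, 0)]
No H-H contacts found.

Answer: 0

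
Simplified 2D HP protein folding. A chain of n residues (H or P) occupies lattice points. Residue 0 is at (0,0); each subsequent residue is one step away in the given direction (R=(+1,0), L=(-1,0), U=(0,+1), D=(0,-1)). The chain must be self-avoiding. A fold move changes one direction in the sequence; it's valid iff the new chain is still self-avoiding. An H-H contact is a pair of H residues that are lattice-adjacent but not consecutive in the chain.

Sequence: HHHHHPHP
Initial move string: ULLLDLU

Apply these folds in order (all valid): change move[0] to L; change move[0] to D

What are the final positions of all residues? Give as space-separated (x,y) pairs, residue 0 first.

Answer: (0,0) (0,-1) (-1,-1) (-2,-1) (-3,-1) (-3,-2) (-4,-2) (-4,-1)

Derivation:
Initial moves: ULLLDLU
Fold: move[0]->L => LLLLDLU (positions: [(0, 0), (-1, 0), (-2, 0), (-3, 0), (-4, 0), (-4, -1), (-5, -1), (-5, 0)])
Fold: move[0]->D => DLLLDLU (positions: [(0, 0), (0, -1), (-1, -1), (-2, -1), (-3, -1), (-3, -2), (-4, -2), (-4, -1)])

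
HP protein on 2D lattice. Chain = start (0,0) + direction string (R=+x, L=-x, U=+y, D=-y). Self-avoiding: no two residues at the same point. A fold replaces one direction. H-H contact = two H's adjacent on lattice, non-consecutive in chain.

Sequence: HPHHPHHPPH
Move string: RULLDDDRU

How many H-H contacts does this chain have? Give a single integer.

Answer: 4

Derivation:
Positions: [(0, 0), (1, 0), (1, 1), (0, 1), (-1, 1), (-1, 0), (-1, -1), (-1, -2), (0, -2), (0, -1)]
H-H contact: residue 0 @(0,0) - residue 5 @(-1, 0)
H-H contact: residue 0 @(0,0) - residue 3 @(0, 1)
H-H contact: residue 0 @(0,0) - residue 9 @(0, -1)
H-H contact: residue 6 @(-1,-1) - residue 9 @(0, -1)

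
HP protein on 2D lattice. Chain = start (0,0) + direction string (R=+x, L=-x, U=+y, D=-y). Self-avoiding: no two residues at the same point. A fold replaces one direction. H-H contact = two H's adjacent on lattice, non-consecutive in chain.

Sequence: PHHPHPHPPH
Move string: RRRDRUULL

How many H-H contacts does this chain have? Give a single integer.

Positions: [(0, 0), (1, 0), (2, 0), (3, 0), (3, -1), (4, -1), (4, 0), (4, 1), (3, 1), (2, 1)]
H-H contact: residue 2 @(2,0) - residue 9 @(2, 1)

Answer: 1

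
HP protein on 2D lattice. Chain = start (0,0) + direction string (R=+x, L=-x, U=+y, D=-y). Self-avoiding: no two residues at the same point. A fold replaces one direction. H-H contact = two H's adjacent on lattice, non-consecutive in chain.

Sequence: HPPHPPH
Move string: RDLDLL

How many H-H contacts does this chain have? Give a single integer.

Answer: 1

Derivation:
Positions: [(0, 0), (1, 0), (1, -1), (0, -1), (0, -2), (-1, -2), (-2, -2)]
H-H contact: residue 0 @(0,0) - residue 3 @(0, -1)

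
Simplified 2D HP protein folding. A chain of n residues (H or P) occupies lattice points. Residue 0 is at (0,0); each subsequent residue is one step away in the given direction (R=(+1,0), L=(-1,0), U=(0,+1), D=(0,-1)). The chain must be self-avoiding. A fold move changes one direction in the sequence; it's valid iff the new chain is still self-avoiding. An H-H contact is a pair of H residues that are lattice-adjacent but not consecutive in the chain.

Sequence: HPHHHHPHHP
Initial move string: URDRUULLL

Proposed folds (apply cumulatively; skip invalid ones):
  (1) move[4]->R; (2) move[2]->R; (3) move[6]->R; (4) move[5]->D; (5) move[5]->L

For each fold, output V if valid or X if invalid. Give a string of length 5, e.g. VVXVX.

Answer: XVXXV

Derivation:
Initial: URDRUULLL -> [(0, 0), (0, 1), (1, 1), (1, 0), (2, 0), (2, 1), (2, 2), (1, 2), (0, 2), (-1, 2)]
Fold 1: move[4]->R => URDRRULLL INVALID (collision), skipped
Fold 2: move[2]->R => URRRUULLL VALID
Fold 3: move[6]->R => URRRUURLL INVALID (collision), skipped
Fold 4: move[5]->D => URRRUDLLL INVALID (collision), skipped
Fold 5: move[5]->L => URRRULLLL VALID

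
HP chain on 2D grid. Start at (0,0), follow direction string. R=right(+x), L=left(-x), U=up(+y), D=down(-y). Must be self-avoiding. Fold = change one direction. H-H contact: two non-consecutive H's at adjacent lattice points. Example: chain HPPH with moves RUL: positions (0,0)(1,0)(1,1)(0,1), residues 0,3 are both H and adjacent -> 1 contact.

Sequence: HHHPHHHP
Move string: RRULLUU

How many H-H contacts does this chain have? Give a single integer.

Positions: [(0, 0), (1, 0), (2, 0), (2, 1), (1, 1), (0, 1), (0, 2), (0, 3)]
H-H contact: residue 0 @(0,0) - residue 5 @(0, 1)
H-H contact: residue 1 @(1,0) - residue 4 @(1, 1)

Answer: 2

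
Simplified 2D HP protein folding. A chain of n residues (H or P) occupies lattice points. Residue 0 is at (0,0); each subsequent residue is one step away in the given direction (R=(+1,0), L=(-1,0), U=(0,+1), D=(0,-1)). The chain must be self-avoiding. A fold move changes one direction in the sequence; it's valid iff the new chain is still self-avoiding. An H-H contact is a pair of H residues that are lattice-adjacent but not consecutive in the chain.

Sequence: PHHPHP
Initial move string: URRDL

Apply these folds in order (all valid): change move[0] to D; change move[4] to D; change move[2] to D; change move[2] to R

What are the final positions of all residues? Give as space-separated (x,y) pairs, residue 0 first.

Initial moves: URRDL
Fold: move[0]->D => DRRDL (positions: [(0, 0), (0, -1), (1, -1), (2, -1), (2, -2), (1, -2)])
Fold: move[4]->D => DRRDD (positions: [(0, 0), (0, -1), (1, -1), (2, -1), (2, -2), (2, -3)])
Fold: move[2]->D => DRDDD (positions: [(0, 0), (0, -1), (1, -1), (1, -2), (1, -3), (1, -4)])
Fold: move[2]->R => DRRDD (positions: [(0, 0), (0, -1), (1, -1), (2, -1), (2, -2), (2, -3)])

Answer: (0,0) (0,-1) (1,-1) (2,-1) (2,-2) (2,-3)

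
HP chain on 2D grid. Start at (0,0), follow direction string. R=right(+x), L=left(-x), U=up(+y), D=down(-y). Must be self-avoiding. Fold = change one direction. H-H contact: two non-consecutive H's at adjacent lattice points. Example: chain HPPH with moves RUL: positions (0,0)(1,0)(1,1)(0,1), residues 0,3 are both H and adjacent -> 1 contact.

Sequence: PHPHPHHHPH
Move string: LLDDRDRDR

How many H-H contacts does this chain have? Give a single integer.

Positions: [(0, 0), (-1, 0), (-2, 0), (-2, -1), (-2, -2), (-1, -2), (-1, -3), (0, -3), (0, -4), (1, -4)]
No H-H contacts found.

Answer: 0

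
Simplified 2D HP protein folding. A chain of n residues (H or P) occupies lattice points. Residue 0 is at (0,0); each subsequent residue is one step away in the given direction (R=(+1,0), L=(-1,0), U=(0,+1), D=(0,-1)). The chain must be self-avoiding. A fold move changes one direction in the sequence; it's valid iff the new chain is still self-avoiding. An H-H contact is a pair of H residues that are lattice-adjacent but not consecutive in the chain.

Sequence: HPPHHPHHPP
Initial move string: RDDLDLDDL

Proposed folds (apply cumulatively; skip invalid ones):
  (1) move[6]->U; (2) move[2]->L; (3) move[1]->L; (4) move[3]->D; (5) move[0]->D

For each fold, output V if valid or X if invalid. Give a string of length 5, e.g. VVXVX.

Initial: RDDLDLDDL -> [(0, 0), (1, 0), (1, -1), (1, -2), (0, -2), (0, -3), (-1, -3), (-1, -4), (-1, -5), (-2, -5)]
Fold 1: move[6]->U => RDDLDLUDL INVALID (collision), skipped
Fold 2: move[2]->L => RDLLDLDDL VALID
Fold 3: move[1]->L => RLLLDLDDL INVALID (collision), skipped
Fold 4: move[3]->D => RDLDDLDDL VALID
Fold 5: move[0]->D => DDLDDLDDL VALID

Answer: XVXVV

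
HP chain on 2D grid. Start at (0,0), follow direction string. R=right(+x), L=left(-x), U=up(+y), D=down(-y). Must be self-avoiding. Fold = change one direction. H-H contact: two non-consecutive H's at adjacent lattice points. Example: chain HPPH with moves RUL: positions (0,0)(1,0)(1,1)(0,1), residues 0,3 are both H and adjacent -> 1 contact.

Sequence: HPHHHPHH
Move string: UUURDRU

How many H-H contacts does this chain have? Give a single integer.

Positions: [(0, 0), (0, 1), (0, 2), (0, 3), (1, 3), (1, 2), (2, 2), (2, 3)]
H-H contact: residue 4 @(1,3) - residue 7 @(2, 3)

Answer: 1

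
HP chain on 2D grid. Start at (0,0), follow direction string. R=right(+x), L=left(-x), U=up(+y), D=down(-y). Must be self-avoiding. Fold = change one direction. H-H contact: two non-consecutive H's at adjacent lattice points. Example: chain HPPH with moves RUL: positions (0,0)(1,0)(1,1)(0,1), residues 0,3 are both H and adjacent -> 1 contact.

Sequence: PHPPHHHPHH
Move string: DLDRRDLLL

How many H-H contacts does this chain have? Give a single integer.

Answer: 1

Derivation:
Positions: [(0, 0), (0, -1), (-1, -1), (-1, -2), (0, -2), (1, -2), (1, -3), (0, -3), (-1, -3), (-2, -3)]
H-H contact: residue 1 @(0,-1) - residue 4 @(0, -2)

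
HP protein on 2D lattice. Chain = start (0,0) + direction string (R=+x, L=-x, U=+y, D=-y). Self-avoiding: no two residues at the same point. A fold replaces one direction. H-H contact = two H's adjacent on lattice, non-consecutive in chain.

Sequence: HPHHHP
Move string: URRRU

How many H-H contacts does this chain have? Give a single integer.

Answer: 0

Derivation:
Positions: [(0, 0), (0, 1), (1, 1), (2, 1), (3, 1), (3, 2)]
No H-H contacts found.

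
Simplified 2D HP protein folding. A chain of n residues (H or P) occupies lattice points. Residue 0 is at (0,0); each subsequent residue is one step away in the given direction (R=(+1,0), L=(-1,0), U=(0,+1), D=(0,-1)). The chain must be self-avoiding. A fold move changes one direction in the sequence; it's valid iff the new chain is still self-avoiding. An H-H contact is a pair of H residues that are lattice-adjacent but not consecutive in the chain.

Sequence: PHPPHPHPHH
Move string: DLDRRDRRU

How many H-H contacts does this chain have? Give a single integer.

Positions: [(0, 0), (0, -1), (-1, -1), (-1, -2), (0, -2), (1, -2), (1, -3), (2, -3), (3, -3), (3, -2)]
H-H contact: residue 1 @(0,-1) - residue 4 @(0, -2)

Answer: 1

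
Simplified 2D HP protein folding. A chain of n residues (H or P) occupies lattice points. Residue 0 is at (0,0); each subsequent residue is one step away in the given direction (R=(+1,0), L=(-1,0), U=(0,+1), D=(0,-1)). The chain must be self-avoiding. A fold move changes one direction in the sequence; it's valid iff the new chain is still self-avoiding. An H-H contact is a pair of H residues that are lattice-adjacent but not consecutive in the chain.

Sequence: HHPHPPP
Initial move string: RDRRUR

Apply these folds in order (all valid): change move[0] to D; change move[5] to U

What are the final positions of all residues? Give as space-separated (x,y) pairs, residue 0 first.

Answer: (0,0) (0,-1) (0,-2) (1,-2) (2,-2) (2,-1) (2,0)

Derivation:
Initial moves: RDRRUR
Fold: move[0]->D => DDRRUR (positions: [(0, 0), (0, -1), (0, -2), (1, -2), (2, -2), (2, -1), (3, -1)])
Fold: move[5]->U => DDRRUU (positions: [(0, 0), (0, -1), (0, -2), (1, -2), (2, -2), (2, -1), (2, 0)])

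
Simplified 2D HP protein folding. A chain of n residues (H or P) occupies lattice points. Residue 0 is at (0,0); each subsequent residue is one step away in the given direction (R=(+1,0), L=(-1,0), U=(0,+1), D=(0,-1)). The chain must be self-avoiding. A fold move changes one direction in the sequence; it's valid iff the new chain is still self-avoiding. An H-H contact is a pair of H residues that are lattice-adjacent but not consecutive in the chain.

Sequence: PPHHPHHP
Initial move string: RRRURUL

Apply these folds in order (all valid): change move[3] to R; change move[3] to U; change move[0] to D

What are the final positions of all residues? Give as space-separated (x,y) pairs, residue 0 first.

Initial moves: RRRURUL
Fold: move[3]->R => RRRRRUL (positions: [(0, 0), (1, 0), (2, 0), (3, 0), (4, 0), (5, 0), (5, 1), (4, 1)])
Fold: move[3]->U => RRRURUL (positions: [(0, 0), (1, 0), (2, 0), (3, 0), (3, 1), (4, 1), (4, 2), (3, 2)])
Fold: move[0]->D => DRRURUL (positions: [(0, 0), (0, -1), (1, -1), (2, -1), (2, 0), (3, 0), (3, 1), (2, 1)])

Answer: (0,0) (0,-1) (1,-1) (2,-1) (2,0) (3,0) (3,1) (2,1)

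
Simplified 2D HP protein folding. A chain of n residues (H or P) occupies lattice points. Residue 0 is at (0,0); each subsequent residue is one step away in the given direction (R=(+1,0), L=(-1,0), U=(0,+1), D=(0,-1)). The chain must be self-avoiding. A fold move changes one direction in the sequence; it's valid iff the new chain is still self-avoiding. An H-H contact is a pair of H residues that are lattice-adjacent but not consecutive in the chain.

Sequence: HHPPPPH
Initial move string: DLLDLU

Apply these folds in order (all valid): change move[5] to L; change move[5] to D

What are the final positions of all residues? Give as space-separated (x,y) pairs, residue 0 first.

Initial moves: DLLDLU
Fold: move[5]->L => DLLDLL (positions: [(0, 0), (0, -1), (-1, -1), (-2, -1), (-2, -2), (-3, -2), (-4, -2)])
Fold: move[5]->D => DLLDLD (positions: [(0, 0), (0, -1), (-1, -1), (-2, -1), (-2, -2), (-3, -2), (-3, -3)])

Answer: (0,0) (0,-1) (-1,-1) (-2,-1) (-2,-2) (-3,-2) (-3,-3)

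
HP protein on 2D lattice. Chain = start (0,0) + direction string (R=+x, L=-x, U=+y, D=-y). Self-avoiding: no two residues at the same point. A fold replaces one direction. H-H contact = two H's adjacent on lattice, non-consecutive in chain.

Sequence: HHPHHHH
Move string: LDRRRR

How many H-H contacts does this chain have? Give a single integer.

Answer: 1

Derivation:
Positions: [(0, 0), (-1, 0), (-1, -1), (0, -1), (1, -1), (2, -1), (3, -1)]
H-H contact: residue 0 @(0,0) - residue 3 @(0, -1)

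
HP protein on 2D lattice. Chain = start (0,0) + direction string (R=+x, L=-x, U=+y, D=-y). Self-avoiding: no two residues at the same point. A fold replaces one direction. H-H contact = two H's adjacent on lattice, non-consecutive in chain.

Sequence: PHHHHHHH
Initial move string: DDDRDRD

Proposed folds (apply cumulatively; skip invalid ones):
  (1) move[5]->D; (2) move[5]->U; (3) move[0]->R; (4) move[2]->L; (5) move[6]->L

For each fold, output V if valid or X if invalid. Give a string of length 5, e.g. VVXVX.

Initial: DDDRDRD -> [(0, 0), (0, -1), (0, -2), (0, -3), (1, -3), (1, -4), (2, -4), (2, -5)]
Fold 1: move[5]->D => DDDRDDD VALID
Fold 2: move[5]->U => DDDRDUD INVALID (collision), skipped
Fold 3: move[0]->R => RDDRDDD VALID
Fold 4: move[2]->L => RDLRDDD INVALID (collision), skipped
Fold 5: move[6]->L => RDDRDDL VALID

Answer: VXVXV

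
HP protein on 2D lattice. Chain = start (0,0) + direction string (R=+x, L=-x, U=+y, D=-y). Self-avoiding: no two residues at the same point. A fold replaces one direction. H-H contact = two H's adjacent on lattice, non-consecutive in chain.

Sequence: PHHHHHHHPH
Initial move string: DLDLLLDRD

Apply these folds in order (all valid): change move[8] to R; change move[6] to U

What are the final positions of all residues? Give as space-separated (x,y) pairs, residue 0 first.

Initial moves: DLDLLLDRD
Fold: move[8]->R => DLDLLLDRR (positions: [(0, 0), (0, -1), (-1, -1), (-1, -2), (-2, -2), (-3, -2), (-4, -2), (-4, -3), (-3, -3), (-2, -3)])
Fold: move[6]->U => DLDLLLURR (positions: [(0, 0), (0, -1), (-1, -1), (-1, -2), (-2, -2), (-3, -2), (-4, -2), (-4, -1), (-3, -1), (-2, -1)])

Answer: (0,0) (0,-1) (-1,-1) (-1,-2) (-2,-2) (-3,-2) (-4,-2) (-4,-1) (-3,-1) (-2,-1)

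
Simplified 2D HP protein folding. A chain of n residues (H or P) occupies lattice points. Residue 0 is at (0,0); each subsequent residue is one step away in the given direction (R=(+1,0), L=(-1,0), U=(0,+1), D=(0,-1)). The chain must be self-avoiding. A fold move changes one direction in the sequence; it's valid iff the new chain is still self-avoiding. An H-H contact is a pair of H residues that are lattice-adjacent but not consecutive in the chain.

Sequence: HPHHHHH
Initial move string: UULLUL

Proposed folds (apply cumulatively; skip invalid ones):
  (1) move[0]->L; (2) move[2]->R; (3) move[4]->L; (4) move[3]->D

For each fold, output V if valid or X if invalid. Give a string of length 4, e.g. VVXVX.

Initial: UULLUL -> [(0, 0), (0, 1), (0, 2), (-1, 2), (-2, 2), (-2, 3), (-3, 3)]
Fold 1: move[0]->L => LULLUL VALID
Fold 2: move[2]->R => LURLUL INVALID (collision), skipped
Fold 3: move[4]->L => LULLLL VALID
Fold 4: move[3]->D => LULDLL VALID

Answer: VXVV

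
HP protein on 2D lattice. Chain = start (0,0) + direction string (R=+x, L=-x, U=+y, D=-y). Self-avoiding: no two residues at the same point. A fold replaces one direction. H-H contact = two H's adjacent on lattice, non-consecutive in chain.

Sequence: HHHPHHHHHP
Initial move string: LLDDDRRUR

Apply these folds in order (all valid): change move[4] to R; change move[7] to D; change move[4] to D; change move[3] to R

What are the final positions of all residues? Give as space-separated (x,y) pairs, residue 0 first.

Answer: (0,0) (-1,0) (-2,0) (-2,-1) (-1,-1) (-1,-2) (0,-2) (1,-2) (1,-3) (2,-3)

Derivation:
Initial moves: LLDDDRRUR
Fold: move[4]->R => LLDDRRRUR (positions: [(0, 0), (-1, 0), (-2, 0), (-2, -1), (-2, -2), (-1, -2), (0, -2), (1, -2), (1, -1), (2, -1)])
Fold: move[7]->D => LLDDRRRDR (positions: [(0, 0), (-1, 0), (-2, 0), (-2, -1), (-2, -2), (-1, -2), (0, -2), (1, -2), (1, -3), (2, -3)])
Fold: move[4]->D => LLDDDRRDR (positions: [(0, 0), (-1, 0), (-2, 0), (-2, -1), (-2, -2), (-2, -3), (-1, -3), (0, -3), (0, -4), (1, -4)])
Fold: move[3]->R => LLDRDRRDR (positions: [(0, 0), (-1, 0), (-2, 0), (-2, -1), (-1, -1), (-1, -2), (0, -2), (1, -2), (1, -3), (2, -3)])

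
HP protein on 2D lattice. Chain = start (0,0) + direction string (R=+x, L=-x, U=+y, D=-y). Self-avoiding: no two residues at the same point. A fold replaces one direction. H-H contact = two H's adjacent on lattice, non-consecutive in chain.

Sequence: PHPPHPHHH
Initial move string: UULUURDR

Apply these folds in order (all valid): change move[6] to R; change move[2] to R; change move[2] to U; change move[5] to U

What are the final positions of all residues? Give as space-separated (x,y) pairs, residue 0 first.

Answer: (0,0) (0,1) (0,2) (0,3) (0,4) (0,5) (0,6) (1,6) (2,6)

Derivation:
Initial moves: UULUURDR
Fold: move[6]->R => UULUURRR (positions: [(0, 0), (0, 1), (0, 2), (-1, 2), (-1, 3), (-1, 4), (0, 4), (1, 4), (2, 4)])
Fold: move[2]->R => UURUURRR (positions: [(0, 0), (0, 1), (0, 2), (1, 2), (1, 3), (1, 4), (2, 4), (3, 4), (4, 4)])
Fold: move[2]->U => UUUUURRR (positions: [(0, 0), (0, 1), (0, 2), (0, 3), (0, 4), (0, 5), (1, 5), (2, 5), (3, 5)])
Fold: move[5]->U => UUUUUURR (positions: [(0, 0), (0, 1), (0, 2), (0, 3), (0, 4), (0, 5), (0, 6), (1, 6), (2, 6)])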